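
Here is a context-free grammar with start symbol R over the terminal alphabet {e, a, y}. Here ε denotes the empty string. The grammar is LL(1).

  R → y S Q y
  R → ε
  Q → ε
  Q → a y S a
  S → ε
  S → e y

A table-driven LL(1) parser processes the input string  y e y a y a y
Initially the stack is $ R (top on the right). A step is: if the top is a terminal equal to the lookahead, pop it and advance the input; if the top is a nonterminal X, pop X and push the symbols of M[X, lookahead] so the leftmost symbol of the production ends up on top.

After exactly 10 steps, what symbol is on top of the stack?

y

step 1: stack=$ R  input=y e y a y a y $  — expand R → y S Q y
step 2: stack=$ y Q S y  input=y e y a y a y $  — match y
step 3: stack=$ y Q S  input=e y a y a y $  — expand S → e y
step 4: stack=$ y Q y e  input=e y a y a y $  — match e
step 5: stack=$ y Q y  input=y a y a y $  — match y
step 6: stack=$ y Q  input=a y a y $  — expand Q → a y S a
step 7: stack=$ y a S y a  input=a y a y $  — match a
step 8: stack=$ y a S y  input=y a y $  — match y
step 9: stack=$ y a S  input=a y $  — expand S → ε
step 10: stack=$ y a  input=a y $  — match a
Stack after step 10: $ y (top = y).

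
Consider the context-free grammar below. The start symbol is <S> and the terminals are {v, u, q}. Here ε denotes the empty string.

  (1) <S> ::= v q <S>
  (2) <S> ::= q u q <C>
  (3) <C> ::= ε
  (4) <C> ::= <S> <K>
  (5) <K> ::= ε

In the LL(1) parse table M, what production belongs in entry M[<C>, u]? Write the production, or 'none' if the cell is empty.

none

FIRST(<S>) = {q, v}
FIRST(<K>) = {ε}
FIRST(<C>) = {ε, q, v}  (via <S> <K>)
FOLLOW(<S>) includes $ since <S> is the start symbol.
FOLLOW(<S>): in <S>::=v q <S>, the suffix after <S> is empty (adds nothing new); in <C>::=<S> <K>, <S> is followed by <K> with FIRST {ε}; in <C>::=<S> <K>, the suffix after <S> is nullable, so FOLLOW(<S>) ⊇ FOLLOW(<C>) = {$}. Thus FOLLOW(<S>) = {$}.
FOLLOW(<C>): in <S>::=q u q <C>, the suffix after <C> is empty, so FOLLOW(<C>) ⊇ FOLLOW(<S>) = {$}. Thus FOLLOW(<C>) = {$}.
For <C> ::= ε: FIRST(ε) = {ε}, so it goes in M[<C>, t] for t ∈ {}; since ε ∈ FIRST, also for every t ∈ FOLLOW(<C>) = {$}.
For <C> ::= <S> <K>: FIRST(<S> <K>) = {q, v}, so it goes in M[<C>, t] for t ∈ {q, v}.
None of these place a production in M[<C>, u].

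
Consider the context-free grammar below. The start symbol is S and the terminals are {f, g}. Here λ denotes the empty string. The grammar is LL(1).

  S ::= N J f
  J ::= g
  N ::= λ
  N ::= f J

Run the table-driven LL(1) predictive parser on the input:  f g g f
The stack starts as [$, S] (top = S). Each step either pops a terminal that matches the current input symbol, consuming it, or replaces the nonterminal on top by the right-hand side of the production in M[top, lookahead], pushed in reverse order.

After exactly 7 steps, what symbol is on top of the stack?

     Stack      Input      Action
  1  $ S        f g g f $  expand S ::= N J f
  2  $ f J N    f g g f $  expand N ::= f J
  3  $ f J J f  f g g f $  match f
  4  $ f J J    g g f $    expand J ::= g
  5  $ f J g    g g f $    match g
  6  $ f J      g f $      expand J ::= g
  7  $ f g      g f $      match g
Stack after step 7: $ f (top = f).

f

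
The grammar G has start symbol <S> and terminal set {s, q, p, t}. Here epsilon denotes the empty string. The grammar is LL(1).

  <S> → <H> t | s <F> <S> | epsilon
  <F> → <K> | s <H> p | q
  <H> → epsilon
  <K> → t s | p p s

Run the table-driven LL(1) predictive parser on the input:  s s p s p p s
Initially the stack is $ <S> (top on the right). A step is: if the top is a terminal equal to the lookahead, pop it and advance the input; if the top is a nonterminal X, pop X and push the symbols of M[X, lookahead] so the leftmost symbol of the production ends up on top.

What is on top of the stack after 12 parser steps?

s

      Stack          Input            Action
   1  $ <S>          s s p s p p s $  expand <S> → s <F> <S>
   2  $ <S> <F> s    s s p s p p s $  match s
   3  $ <S> <F>      s p s p p s $    expand <F> → s <H> p
   4  $ <S> p <H> s  s p s p p s $    match s
   5  $ <S> p <H>    p s p p s $      expand <H> → epsilon
   6  $ <S> p        p s p p s $      match p
   7  $ <S>          s p p s $        expand <S> → s <F> <S>
   8  $ <S> <F> s    s p p s $        match s
   9  $ <S> <F>      p p s $          expand <F> → <K>
  10  $ <S> <K>      p p s $          expand <K> → p p s
  11  $ <S> s p p    p p s $          match p
  12  $ <S> s p      p s $            match p
Stack after step 12: $ <S> s (top = s).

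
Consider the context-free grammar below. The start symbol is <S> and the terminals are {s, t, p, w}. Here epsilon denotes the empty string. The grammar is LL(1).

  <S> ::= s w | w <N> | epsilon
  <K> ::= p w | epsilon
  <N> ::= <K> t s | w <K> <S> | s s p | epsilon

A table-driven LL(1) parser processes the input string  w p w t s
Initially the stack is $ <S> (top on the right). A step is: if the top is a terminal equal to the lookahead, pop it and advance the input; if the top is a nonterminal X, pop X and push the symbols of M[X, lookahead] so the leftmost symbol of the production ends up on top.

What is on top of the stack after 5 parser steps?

w

     Stack      Input        Action
  1  $ <S>      w p w t s $  expand <S> ::= w <N>
  2  $ <N> w    w p w t s $  match w
  3  $ <N>      p w t s $    expand <N> ::= <K> t s
  4  $ s t <K>  p w t s $    expand <K> ::= p w
  5  $ s t w p  p w t s $    match p
Stack after step 5: $ s t w (top = w).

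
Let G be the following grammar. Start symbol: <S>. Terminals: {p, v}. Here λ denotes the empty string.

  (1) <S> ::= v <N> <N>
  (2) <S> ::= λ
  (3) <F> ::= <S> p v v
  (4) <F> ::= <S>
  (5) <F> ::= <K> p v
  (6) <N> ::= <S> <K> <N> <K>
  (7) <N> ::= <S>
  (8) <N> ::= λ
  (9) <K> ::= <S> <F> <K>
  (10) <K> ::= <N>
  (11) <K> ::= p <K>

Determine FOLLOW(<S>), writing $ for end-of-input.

FIRST(<S>) = {λ, v}
FIRST(<F>) = {λ, p, v}  (via <S> p v v, <S>, <K> p v)
FIRST(<N>) = {λ, p, v}  (via <S> <K> <N> <K>, <S>)
FIRST(<K>) = {λ, p, v}  (via <S> <F> <K>, <N>)
FOLLOW(<S>) includes $ since <S> is the start symbol.
FOLLOW(<S>): in <F>::=<S> p v v, <S> is followed by p v v with FIRST {p}; in <F>::=<S>, the suffix after <S> is empty, so FOLLOW(<S>) ⊇ FOLLOW(<F>) = {$, p, v}; in <N>::=<S> <K> <N> <K>, <S> is followed by <K> <N> <K> with FIRST {λ, p, v}; in <N>::=<S> <K> <N> <K>, the suffix after <S> is nullable, so FOLLOW(<S>) ⊇ FOLLOW(<N>) = {$, p, v}; in <N>::=<S>, the suffix after <S> is empty, so FOLLOW(<S>) ⊇ FOLLOW(<N>) = {$, p, v}; in <K>::=<S> <F> <K>, <S> is followed by <F> <K> with FIRST {λ, p, v}; in <K>::=<S> <F> <K>, the suffix after <S> is nullable, so FOLLOW(<S>) ⊇ FOLLOW(<K>) = {$, p, v}. Thus FOLLOW(<S>) = {$, p, v}.
FOLLOW(<F>): in <K>::=<S> <F> <K>, <F> is followed by <K> with FIRST {λ, p, v}; in <K>::=<S> <F> <K>, the suffix after <F> is nullable, so FOLLOW(<F>) ⊇ FOLLOW(<K>) = {$, p, v}. Thus FOLLOW(<F>) = {$, p, v}.
FOLLOW(<N>): in <S>::=v <N> <N> (occurrence 1), <N> is followed by <N> with FIRST {λ, p, v}; in <S>::=v <N> <N> (occurrence 1), the suffix after <N> is nullable, so FOLLOW(<N>) ⊇ FOLLOW(<S>) = {$, p, v}; in <S>::=v <N> <N> (occurrence 2), the suffix after <N> is empty, so FOLLOW(<N>) ⊇ FOLLOW(<S>) = {$, p, v}; in <N>::=<S> <K> <N> <K>, <N> is followed by <K> with FIRST {λ, p, v}; in <N>::=<S> <K> <N> <K>, the suffix after <N> is nullable (adds nothing new); in <K>::=<N>, the suffix after <N> is empty, so FOLLOW(<N>) ⊇ FOLLOW(<K>) = {$, p, v}. Thus FOLLOW(<N>) = {$, p, v}.
FOLLOW(<K>): in <F>::=<K> p v, <K> is followed by p v with FIRST {p}; in <N>::=<S> <K> <N> <K> (occurrence 1), <K> is followed by <N> <K> with FIRST {λ, p, v}; in <N>::=<S> <K> <N> <K> (occurrence 1), the suffix after <K> is nullable, so FOLLOW(<K>) ⊇ FOLLOW(<N>) = {$, p, v}; in <N>::=<S> <K> <N> <K> (occurrence 2), the suffix after <K> is empty, so FOLLOW(<K>) ⊇ FOLLOW(<N>) = {$, p, v}; in <K>::=<S> <F> <K>, the suffix after <K> is empty (adds nothing new); in <K>::=p <K>, the suffix after <K> is empty (adds nothing new). Thus FOLLOW(<K>) = {$, p, v}.

{$, p, v}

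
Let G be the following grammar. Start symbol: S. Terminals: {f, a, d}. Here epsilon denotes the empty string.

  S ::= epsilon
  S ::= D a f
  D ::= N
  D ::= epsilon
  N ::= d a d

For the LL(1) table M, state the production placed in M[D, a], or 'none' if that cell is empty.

D ::= epsilon

FIRST(N) = {d}
FIRST(D) = {epsilon, d}  (via N)
FIRST(S) = {epsilon, a, d}  (via D a f)
FOLLOW(S) includes $ since S is the start symbol.
FOLLOW(D): in S::=D a f, D is followed by a f with FIRST {a}. Thus FOLLOW(D) = {a}.
For D ::= N: FIRST(N) = {d}, so it goes in M[D, t] for t ∈ {d}.
For D ::= epsilon: FIRST(epsilon) = {epsilon}, so it goes in M[D, t] for t ∈ {}; since epsilon ∈ FIRST, also for every t ∈ FOLLOW(D) = {a}.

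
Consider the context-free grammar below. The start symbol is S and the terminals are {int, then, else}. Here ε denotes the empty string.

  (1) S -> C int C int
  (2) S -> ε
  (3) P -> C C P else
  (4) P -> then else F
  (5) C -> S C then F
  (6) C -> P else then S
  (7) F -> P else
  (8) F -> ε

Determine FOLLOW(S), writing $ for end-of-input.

FIRST(S): from S->C int C int we get {then}; from S->ε we get {ε}. So FIRST(S) = {ε, then}.
FIRST(P): from P->C C P else we get {then}; from P->then else F we get {then}. So FIRST(P) = {then}.
FIRST(C): from C->S C then F we get {then}; from C->P else then S we get {then}. So FIRST(C) = {then}.
FIRST(F): from F->P else we get {then}; from F->ε we get {ε}. So FIRST(F) = {ε, then}.
FOLLOW(S) includes $ since S is the start symbol.
FOLLOW(P): in P->C C P else, P is followed by else with FIRST {else}; in C->P else then S, P is followed by else then S with FIRST {else}; in F->P else, P is followed by else with FIRST {else}. Thus FOLLOW(P) = {else}.
FOLLOW(C): in S->C int C int (occurrence 1), C is followed by int C int with FIRST {int}; in S->C int C int (occurrence 2), C is followed by int with FIRST {int}; in P->C C P else (occurrence 1), C is followed by C P else with FIRST {then}; in P->C C P else (occurrence 2), C is followed by P else with FIRST {then}; in C->S C then F, C is followed by then F with FIRST {then}. Thus FOLLOW(C) = {int, then}.
FOLLOW(S): in C->S C then F, S is followed by C then F with FIRST {then}; in C->P else then S, the suffix after S is empty, so FOLLOW(S) ⊇ FOLLOW(C) = {int, then}. Thus FOLLOW(S) = {$, int, then}.
FOLLOW(F): in P->then else F, the suffix after F is empty, so FOLLOW(F) ⊇ FOLLOW(P) = {else}; in C->S C then F, the suffix after F is empty, so FOLLOW(F) ⊇ FOLLOW(C) = {int, then}. Thus FOLLOW(F) = {else, int, then}.

{$, int, then}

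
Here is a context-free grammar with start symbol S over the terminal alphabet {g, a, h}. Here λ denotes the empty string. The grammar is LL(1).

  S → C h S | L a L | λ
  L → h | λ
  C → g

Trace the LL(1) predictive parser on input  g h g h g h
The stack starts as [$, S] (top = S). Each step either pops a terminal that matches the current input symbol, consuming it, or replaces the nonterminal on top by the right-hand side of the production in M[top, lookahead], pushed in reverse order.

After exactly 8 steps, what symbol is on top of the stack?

S

step 1: stack=$ S  input=g h g h g h $  — expand S → C h S
step 2: stack=$ S h C  input=g h g h g h $  — expand C → g
step 3: stack=$ S h g  input=g h g h g h $  — match g
step 4: stack=$ S h  input=h g h g h $  — match h
step 5: stack=$ S  input=g h g h $  — expand S → C h S
step 6: stack=$ S h C  input=g h g h $  — expand C → g
step 7: stack=$ S h g  input=g h g h $  — match g
step 8: stack=$ S h  input=h g h $  — match h
Stack after step 8: $ S (top = S).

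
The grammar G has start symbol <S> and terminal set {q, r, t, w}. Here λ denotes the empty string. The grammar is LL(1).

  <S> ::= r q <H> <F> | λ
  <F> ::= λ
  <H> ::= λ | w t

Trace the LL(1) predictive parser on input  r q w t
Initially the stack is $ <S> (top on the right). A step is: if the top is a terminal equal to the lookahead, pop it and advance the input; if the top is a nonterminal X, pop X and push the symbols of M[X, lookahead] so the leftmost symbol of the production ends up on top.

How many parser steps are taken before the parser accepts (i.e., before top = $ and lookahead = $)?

7

step 1: stack=$ <S>  input=r q w t $  — expand <S> ::= r q <H> <F>
step 2: stack=$ <F> <H> q r  input=r q w t $  — match r
step 3: stack=$ <F> <H> q  input=q w t $  — match q
step 4: stack=$ <F> <H>  input=w t $  — expand <H> ::= w t
step 5: stack=$ <F> t w  input=w t $  — match w
step 6: stack=$ <F> t  input=t $  — match t
step 7: stack=$ <F>  input=$  — expand <F> ::= λ
Accept reached after 7 steps.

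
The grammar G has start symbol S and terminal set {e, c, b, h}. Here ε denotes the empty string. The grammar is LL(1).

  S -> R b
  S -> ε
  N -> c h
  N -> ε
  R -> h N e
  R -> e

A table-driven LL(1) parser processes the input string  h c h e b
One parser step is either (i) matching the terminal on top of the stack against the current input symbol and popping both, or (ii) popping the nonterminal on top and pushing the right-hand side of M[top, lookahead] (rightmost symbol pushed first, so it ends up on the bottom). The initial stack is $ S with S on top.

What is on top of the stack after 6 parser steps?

e

     Stack      Input        Action
  1  $ S        h c h e b $  expand S -> R b
  2  $ b R      h c h e b $  expand R -> h N e
  3  $ b e N h  h c h e b $  match h
  4  $ b e N    c h e b $    expand N -> c h
  5  $ b e h c  c h e b $    match c
  6  $ b e h    h e b $      match h
Stack after step 6: $ b e (top = e).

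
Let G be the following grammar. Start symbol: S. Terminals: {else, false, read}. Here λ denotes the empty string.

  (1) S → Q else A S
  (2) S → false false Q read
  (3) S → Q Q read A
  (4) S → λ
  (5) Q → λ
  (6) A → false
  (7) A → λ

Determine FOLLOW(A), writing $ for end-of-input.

{$, else, false, read}

FIRST(Q): from Q→λ we get {λ}. So FIRST(Q) = {λ}.
FIRST(A): from A→false we get {false}; from A→λ we get {λ}. So FIRST(A) = {λ, false}.
FIRST(S): from S→Q else A S we get {else}; from S→false false Q read we get {false}; from S→Q Q read A we get {read}; from S→λ we get {λ}. So FIRST(S) = {λ, else, false, read}.
FOLLOW(S) includes $ since S is the start symbol.
FOLLOW(S): in S→Q else A S, the suffix after S is empty (adds nothing new). Thus FOLLOW(S) = {$}.
FOLLOW(Q): in S→Q else A S, Q is followed by else A S with FIRST {else}; in S→false false Q read, Q is followed by read with FIRST {read}; in S→Q Q read A (occurrence 1), Q is followed by Q read A with FIRST {read}; in S→Q Q read A (occurrence 2), Q is followed by read A with FIRST {read}. Thus FOLLOW(Q) = {else, read}.
FOLLOW(A): in S→Q else A S, A is followed by S with FIRST {λ, else, false, read}; in S→Q else A S, the suffix after A is nullable, so FOLLOW(A) ⊇ FOLLOW(S) = {$}; in S→Q Q read A, the suffix after A is empty, so FOLLOW(A) ⊇ FOLLOW(S) = {$}. Thus FOLLOW(A) = {$, else, false, read}.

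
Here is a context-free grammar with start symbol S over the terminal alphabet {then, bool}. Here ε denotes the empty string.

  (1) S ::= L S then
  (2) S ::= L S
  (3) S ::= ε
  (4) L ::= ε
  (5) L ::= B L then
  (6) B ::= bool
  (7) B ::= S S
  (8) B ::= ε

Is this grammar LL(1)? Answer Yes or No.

No

FIRST(S) = {ε, bool, then}
FIRST(L) = {ε, bool, then}
FIRST(B) = {ε, bool, then}
FOLLOW(S) = {$, bool, then}
FOLLOW(L) = {$, bool, then}
FOLLOW(B) = {bool, then}
Cell M[B, bool] receives both B ::= bool and B ::= S S and B ::= ε — the grammar is not LL(1).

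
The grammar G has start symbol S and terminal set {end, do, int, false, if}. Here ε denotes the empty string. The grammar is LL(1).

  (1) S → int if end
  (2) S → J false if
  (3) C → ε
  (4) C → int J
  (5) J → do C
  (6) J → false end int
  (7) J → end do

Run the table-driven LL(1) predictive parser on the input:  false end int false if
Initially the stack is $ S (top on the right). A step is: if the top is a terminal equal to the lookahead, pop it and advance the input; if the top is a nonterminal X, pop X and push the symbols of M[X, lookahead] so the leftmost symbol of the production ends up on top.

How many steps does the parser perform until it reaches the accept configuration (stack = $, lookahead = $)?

7

     Stack                     Input                     Action
  1  $ S                       false end int false if $  expand S → J false if
  2  $ if false J              false end int false if $  expand J → false end int
  3  $ if false int end false  false end int false if $  match false
  4  $ if false int end        end int false if $        match end
  5  $ if false int            int false if $            match int
  6  $ if false                false if $                match false
  7  $ if                      if $                      match if
Accept reached after 7 steps.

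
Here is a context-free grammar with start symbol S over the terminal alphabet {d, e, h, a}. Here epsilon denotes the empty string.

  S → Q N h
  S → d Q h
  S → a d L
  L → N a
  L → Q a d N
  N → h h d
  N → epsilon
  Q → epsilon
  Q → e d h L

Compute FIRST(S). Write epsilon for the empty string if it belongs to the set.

{a, d, e, h}

FIRST(N) = {epsilon, h}
FIRST(Q) = {epsilon, e}
FIRST(S) = {a, d, e, h}  (via Q N h)
FIRST(L) = {a, e, h}  (via N a, Q a d N)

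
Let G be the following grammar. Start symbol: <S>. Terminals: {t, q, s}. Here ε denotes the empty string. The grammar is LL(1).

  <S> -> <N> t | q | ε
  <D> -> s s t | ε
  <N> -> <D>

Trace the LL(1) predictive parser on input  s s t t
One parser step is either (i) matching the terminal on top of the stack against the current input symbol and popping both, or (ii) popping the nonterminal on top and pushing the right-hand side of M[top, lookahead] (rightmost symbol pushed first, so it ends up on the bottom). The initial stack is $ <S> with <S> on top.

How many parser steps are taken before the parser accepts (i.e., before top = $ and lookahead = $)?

7

step 1: stack=$ <S>  input=s s t t $  — expand <S> -> <N> t
step 2: stack=$ t <N>  input=s s t t $  — expand <N> -> <D>
step 3: stack=$ t <D>  input=s s t t $  — expand <D> -> s s t
step 4: stack=$ t t s s  input=s s t t $  — match s
step 5: stack=$ t t s  input=s t t $  — match s
step 6: stack=$ t t  input=t t $  — match t
step 7: stack=$ t  input=t $  — match t
Accept reached after 7 steps.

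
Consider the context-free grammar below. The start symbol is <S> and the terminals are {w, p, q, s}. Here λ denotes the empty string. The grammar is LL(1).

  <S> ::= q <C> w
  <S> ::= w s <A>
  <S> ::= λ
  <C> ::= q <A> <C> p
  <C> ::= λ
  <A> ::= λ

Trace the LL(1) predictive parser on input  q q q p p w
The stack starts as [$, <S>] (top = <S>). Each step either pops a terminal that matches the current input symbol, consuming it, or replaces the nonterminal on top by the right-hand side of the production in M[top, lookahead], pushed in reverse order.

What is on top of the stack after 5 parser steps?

     Stack            Input          Action
  1  $ <S>            q q q p p w $  expand <S> ::= q <C> w
  2  $ w <C> q        q q q p p w $  match q
  3  $ w <C>          q q p p w $    expand <C> ::= q <A> <C> p
  4  $ w p <C> <A> q  q q p p w $    match q
  5  $ w p <C> <A>    q p p w $      expand <A> ::= λ
Stack after step 5: $ w p <C> (top = <C>).

<C>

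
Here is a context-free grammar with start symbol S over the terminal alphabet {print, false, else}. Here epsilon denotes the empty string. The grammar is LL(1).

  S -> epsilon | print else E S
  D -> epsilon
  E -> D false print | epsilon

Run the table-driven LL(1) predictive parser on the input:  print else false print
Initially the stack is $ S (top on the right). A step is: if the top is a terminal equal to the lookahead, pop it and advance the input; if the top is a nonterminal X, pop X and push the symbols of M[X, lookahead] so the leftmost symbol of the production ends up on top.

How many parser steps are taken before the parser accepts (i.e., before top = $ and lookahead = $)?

8

     Stack              Input                     Action
  1  $ S                print else false print $  expand S -> print else E S
  2  $ S E else print   print else false print $  match print
  3  $ S E else         else false print $        match else
  4  $ S E              false print $             expand E -> D false print
  5  $ S print false D  false print $             expand D -> epsilon
  6  $ S print false    false print $             match false
  7  $ S print          print $                   match print
  8  $ S                $                         expand S -> epsilon
Accept reached after 8 steps.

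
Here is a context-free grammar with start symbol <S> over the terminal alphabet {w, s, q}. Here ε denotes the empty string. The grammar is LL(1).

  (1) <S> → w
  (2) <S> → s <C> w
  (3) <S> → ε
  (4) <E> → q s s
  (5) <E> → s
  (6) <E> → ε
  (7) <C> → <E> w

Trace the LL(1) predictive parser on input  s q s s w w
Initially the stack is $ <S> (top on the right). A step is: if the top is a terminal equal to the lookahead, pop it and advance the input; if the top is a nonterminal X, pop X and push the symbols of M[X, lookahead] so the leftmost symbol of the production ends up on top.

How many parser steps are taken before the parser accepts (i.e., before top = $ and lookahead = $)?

9

step 1: stack=$ <S>  input=s q s s w w $  — expand <S> → s <C> w
step 2: stack=$ w <C> s  input=s q s s w w $  — match s
step 3: stack=$ w <C>  input=q s s w w $  — expand <C> → <E> w
step 4: stack=$ w w <E>  input=q s s w w $  — expand <E> → q s s
step 5: stack=$ w w s s q  input=q s s w w $  — match q
step 6: stack=$ w w s s  input=s s w w $  — match s
step 7: stack=$ w w s  input=s w w $  — match s
step 8: stack=$ w w  input=w w $  — match w
step 9: stack=$ w  input=w $  — match w
Accept reached after 9 steps.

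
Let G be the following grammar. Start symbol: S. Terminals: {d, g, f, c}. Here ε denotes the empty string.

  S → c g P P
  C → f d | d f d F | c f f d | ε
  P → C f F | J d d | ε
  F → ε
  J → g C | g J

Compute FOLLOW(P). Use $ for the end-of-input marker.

FIRST(S) = {c}
FIRST(C) = {ε, c, d, f}
FIRST(F) = {ε}
FIRST(J) = {g}
FIRST(P) = {ε, c, d, f, g}  (via C f F, J d d)
FOLLOW(S) includes $ since S is the start symbol.
FOLLOW(S): S appears on no right-hand side. Thus FOLLOW(S) = {$}.
FOLLOW(P): in S→c g P P (occurrence 1), P is followed by P with FIRST {ε, c, d, f, g}; in S→c g P P (occurrence 1), the suffix after P is nullable, so FOLLOW(P) ⊇ FOLLOW(S) = {$}; in S→c g P P (occurrence 2), the suffix after P is empty, so FOLLOW(P) ⊇ FOLLOW(S) = {$}. Thus FOLLOW(P) = {$, c, d, f, g}.
FOLLOW(J): in P→J d d, J is followed by d d with FIRST {d}; in J→g J, the suffix after J is empty (adds nothing new). Thus FOLLOW(J) = {d}.
FOLLOW(C): in P→C f F, C is followed by f F with FIRST {f}; in J→g C, the suffix after C is empty, so FOLLOW(C) ⊇ FOLLOW(J) = {d}. Thus FOLLOW(C) = {d, f}.
FOLLOW(F): in C→d f d F, the suffix after F is empty, so FOLLOW(F) ⊇ FOLLOW(C) = {d, f}; in P→C f F, the suffix after F is empty, so FOLLOW(F) ⊇ FOLLOW(P) = {$, c, d, f, g}. Thus FOLLOW(F) = {$, c, d, f, g}.

{$, c, d, f, g}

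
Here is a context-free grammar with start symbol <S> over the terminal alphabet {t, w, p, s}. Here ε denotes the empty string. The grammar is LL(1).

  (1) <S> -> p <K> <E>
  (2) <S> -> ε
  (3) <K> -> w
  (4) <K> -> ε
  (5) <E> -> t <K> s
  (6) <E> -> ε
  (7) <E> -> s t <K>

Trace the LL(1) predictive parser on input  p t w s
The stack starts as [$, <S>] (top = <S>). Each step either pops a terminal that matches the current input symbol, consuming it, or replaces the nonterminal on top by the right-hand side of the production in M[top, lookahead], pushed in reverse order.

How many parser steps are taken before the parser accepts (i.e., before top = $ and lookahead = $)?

step 1: stack=$ <S>  input=p t w s $  — expand <S> -> p <K> <E>
step 2: stack=$ <E> <K> p  input=p t w s $  — match p
step 3: stack=$ <E> <K>  input=t w s $  — expand <K> -> ε
step 4: stack=$ <E>  input=t w s $  — expand <E> -> t <K> s
step 5: stack=$ s <K> t  input=t w s $  — match t
step 6: stack=$ s <K>  input=w s $  — expand <K> -> w
step 7: stack=$ s w  input=w s $  — match w
step 8: stack=$ s  input=s $  — match s
Accept reached after 8 steps.

8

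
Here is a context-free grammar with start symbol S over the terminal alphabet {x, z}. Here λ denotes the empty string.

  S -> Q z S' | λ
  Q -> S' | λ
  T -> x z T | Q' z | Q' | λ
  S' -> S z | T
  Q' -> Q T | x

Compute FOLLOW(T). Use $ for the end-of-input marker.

{$, x, z}

FIRST(S) = {λ, x, z}  (via Q z S')
FIRST(Q) = {λ, x, z}  (via S')
FIRST(T) = {λ, x, z}  (via Q' z, Q')
FIRST(S') = {λ, x, z}  (via S z, T)
FIRST(Q') = {λ, x, z}  (via Q T)
FOLLOW(S) includes $ since S is the start symbol.
FOLLOW(S): in S'->S z, S is followed by z with FIRST {z}. Thus FOLLOW(S) = {$, z}.
FOLLOW(Q): in S->Q z S', Q is followed by z S' with FIRST {z}; in Q'->Q T, Q is followed by T with FIRST {λ, x, z}; in Q'->Q T, the suffix after Q is nullable, so FOLLOW(Q) ⊇ FOLLOW(Q') = {$, x, z}. Thus FOLLOW(Q) = {$, x, z}.
FOLLOW(S'): in S->Q z S', the suffix after S' is empty, so FOLLOW(S') ⊇ FOLLOW(S) = {$, z}; in Q->S', the suffix after S' is empty, so FOLLOW(S') ⊇ FOLLOW(Q) = {$, x, z}. Thus FOLLOW(S') = {$, x, z}.
FOLLOW(T): in T->x z T, the suffix after T is empty (adds nothing new); in S'->T, the suffix after T is empty, so FOLLOW(T) ⊇ FOLLOW(S') = {$, x, z}; in Q'->Q T, the suffix after T is empty, so FOLLOW(T) ⊇ FOLLOW(Q') = {$, x, z}. Thus FOLLOW(T) = {$, x, z}.
FOLLOW(Q'): in T->Q' z, Q' is followed by z with FIRST {z}; in T->Q', the suffix after Q' is empty, so FOLLOW(Q') ⊇ FOLLOW(T) = {$, x, z}. Thus FOLLOW(Q') = {$, x, z}.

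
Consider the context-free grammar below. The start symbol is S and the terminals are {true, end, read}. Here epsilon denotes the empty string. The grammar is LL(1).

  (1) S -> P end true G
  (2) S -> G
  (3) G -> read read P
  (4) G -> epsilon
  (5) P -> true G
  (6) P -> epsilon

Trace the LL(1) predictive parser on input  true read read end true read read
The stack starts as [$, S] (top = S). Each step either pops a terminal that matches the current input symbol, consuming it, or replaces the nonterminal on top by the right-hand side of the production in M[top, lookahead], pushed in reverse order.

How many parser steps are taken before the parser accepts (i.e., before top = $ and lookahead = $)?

13

step 1: stack=$ S  input=true read read end true read read $  — expand S -> P end true G
step 2: stack=$ G true end P  input=true read read end true read read $  — expand P -> true G
step 3: stack=$ G true end G true  input=true read read end true read read $  — match true
step 4: stack=$ G true end G  input=read read end true read read $  — expand G -> read read P
step 5: stack=$ G true end P read read  input=read read end true read read $  — match read
step 6: stack=$ G true end P read  input=read end true read read $  — match read
step 7: stack=$ G true end P  input=end true read read $  — expand P -> epsilon
step 8: stack=$ G true end  input=end true read read $  — match end
step 9: stack=$ G true  input=true read read $  — match true
step 10: stack=$ G  input=read read $  — expand G -> read read P
step 11: stack=$ P read read  input=read read $  — match read
step 12: stack=$ P read  input=read $  — match read
step 13: stack=$ P  input=$  — expand P -> epsilon
Accept reached after 13 steps.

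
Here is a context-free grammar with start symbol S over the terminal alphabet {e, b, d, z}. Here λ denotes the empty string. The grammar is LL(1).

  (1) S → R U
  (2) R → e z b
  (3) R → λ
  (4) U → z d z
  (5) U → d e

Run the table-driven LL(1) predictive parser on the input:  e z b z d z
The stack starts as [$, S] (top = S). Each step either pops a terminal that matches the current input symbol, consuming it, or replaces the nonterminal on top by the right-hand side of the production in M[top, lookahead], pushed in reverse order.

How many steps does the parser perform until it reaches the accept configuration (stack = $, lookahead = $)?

step 1: stack=$ S  input=e z b z d z $  — expand S → R U
step 2: stack=$ U R  input=e z b z d z $  — expand R → e z b
step 3: stack=$ U b z e  input=e z b z d z $  — match e
step 4: stack=$ U b z  input=z b z d z $  — match z
step 5: stack=$ U b  input=b z d z $  — match b
step 6: stack=$ U  input=z d z $  — expand U → z d z
step 7: stack=$ z d z  input=z d z $  — match z
step 8: stack=$ z d  input=d z $  — match d
step 9: stack=$ z  input=z $  — match z
Accept reached after 9 steps.

9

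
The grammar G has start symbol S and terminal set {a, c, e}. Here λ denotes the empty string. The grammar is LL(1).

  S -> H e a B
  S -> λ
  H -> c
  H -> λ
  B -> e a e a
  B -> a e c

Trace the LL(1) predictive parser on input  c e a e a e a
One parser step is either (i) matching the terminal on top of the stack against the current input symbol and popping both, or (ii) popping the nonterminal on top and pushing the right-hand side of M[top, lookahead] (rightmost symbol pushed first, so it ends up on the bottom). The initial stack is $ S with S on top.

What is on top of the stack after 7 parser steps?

     Stack      Input            Action
  1  $ S        c e a e a e a $  expand S -> H e a B
  2  $ B a e H  c e a e a e a $  expand H -> c
  3  $ B a e c  c e a e a e a $  match c
  4  $ B a e    e a e a e a $    match e
  5  $ B a      a e a e a $      match a
  6  $ B        e a e a $        expand B -> e a e a
  7  $ a e a e  e a e a $        match e
Stack after step 7: $ a e a (top = a).

a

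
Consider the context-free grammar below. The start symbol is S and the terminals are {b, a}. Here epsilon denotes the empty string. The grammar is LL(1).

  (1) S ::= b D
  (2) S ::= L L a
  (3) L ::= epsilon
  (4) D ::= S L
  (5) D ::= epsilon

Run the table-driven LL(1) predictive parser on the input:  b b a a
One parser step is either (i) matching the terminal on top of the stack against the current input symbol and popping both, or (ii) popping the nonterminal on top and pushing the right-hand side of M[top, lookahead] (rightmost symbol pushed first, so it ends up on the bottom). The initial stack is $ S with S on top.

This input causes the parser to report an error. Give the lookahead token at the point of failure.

step 1: stack=$ S  input=b b a a $  — expand S ::= b D
step 2: stack=$ D b  input=b b a a $  — match b
step 3: stack=$ D  input=b a a $  — expand D ::= S L
step 4: stack=$ L S  input=b a a $  — expand S ::= b D
step 5: stack=$ L D b  input=b a a $  — match b
step 6: stack=$ L D  input=a a $  — expand D ::= S L
step 7: stack=$ L L S  input=a a $  — expand S ::= L L a
step 8: stack=$ L L a L L  input=a a $  — expand L ::= epsilon
step 9: stack=$ L L a L  input=a a $  — expand L ::= epsilon
step 10: stack=$ L L a  input=a a $  — match a
step 11: stack=$ L L  input=a $  — expand L ::= epsilon
step 12: stack=$ L  input=a $  — expand L ::= epsilon
step 13: stack=$  input=a $  — error: stack empty but input remains

a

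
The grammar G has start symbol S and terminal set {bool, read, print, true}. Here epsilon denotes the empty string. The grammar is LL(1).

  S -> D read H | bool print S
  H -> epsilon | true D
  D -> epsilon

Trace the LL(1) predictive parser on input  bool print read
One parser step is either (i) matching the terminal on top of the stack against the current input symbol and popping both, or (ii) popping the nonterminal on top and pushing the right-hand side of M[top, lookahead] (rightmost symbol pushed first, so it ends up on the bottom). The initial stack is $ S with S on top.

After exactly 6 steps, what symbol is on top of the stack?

H

step 1: stack=$ S  input=bool print read $  — expand S -> bool print S
step 2: stack=$ S print bool  input=bool print read $  — match bool
step 3: stack=$ S print  input=print read $  — match print
step 4: stack=$ S  input=read $  — expand S -> D read H
step 5: stack=$ H read D  input=read $  — expand D -> epsilon
step 6: stack=$ H read  input=read $  — match read
Stack after step 6: $ H (top = H).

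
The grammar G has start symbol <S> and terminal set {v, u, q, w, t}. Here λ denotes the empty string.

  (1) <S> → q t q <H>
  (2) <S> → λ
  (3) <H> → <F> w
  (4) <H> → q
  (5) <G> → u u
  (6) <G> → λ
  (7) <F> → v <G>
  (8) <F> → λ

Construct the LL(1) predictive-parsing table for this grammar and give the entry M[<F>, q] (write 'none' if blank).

none

FIRST(<S>): from <S>→q t q <H> we get {q}; from <S>→λ we get {λ}. So FIRST(<S>) = {λ, q}.
FIRST(<G>): from <G>→u u we get {u}; from <G>→λ we get {λ}. So FIRST(<G>) = {λ, u}.
FIRST(<F>): from <F>→v <G> we get {v}; from <F>→λ we get {λ}. So FIRST(<F>) = {λ, v}.
FIRST(<H>): from <H>→<F> w we get {v, w}; from <H>→q we get {q}. So FIRST(<H>) = {q, v, w}.
FOLLOW(<S>) includes $ since <S> is the start symbol.
FOLLOW(<F>): in <H>→<F> w, <F> is followed by w with FIRST {w}. Thus FOLLOW(<F>) = {w}.
For <F> → v <G>: FIRST(v <G>) = {v}, so it goes in M[<F>, t] for t ∈ {v}.
For <F> → λ: FIRST(λ) = {λ}, so it goes in M[<F>, t] for t ∈ {}; since λ ∈ FIRST, also for every t ∈ FOLLOW(<F>) = {w}.
None of these place a production in M[<F>, q].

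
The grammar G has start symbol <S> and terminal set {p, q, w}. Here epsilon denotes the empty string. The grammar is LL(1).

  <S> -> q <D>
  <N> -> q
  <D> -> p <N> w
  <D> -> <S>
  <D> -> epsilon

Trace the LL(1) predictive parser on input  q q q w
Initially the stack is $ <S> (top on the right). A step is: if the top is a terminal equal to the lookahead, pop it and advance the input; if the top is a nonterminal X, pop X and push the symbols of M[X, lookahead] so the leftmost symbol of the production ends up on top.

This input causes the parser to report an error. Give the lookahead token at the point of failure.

     Stack    Input      Action
  1  $ <S>    q q q w $  expand <S> -> q <D>
  2  $ <D> q  q q q w $  match q
  3  $ <D>    q q w $    expand <D> -> <S>
  4  $ <S>    q q w $    expand <S> -> q <D>
  5  $ <D> q  q q w $    match q
  6  $ <D>    q w $      expand <D> -> <S>
  7  $ <S>    q w $      expand <S> -> q <D>
  8  $ <D> q  q w $      match q
  9  $ <D>    w $        error: M[<D>, w] is empty

w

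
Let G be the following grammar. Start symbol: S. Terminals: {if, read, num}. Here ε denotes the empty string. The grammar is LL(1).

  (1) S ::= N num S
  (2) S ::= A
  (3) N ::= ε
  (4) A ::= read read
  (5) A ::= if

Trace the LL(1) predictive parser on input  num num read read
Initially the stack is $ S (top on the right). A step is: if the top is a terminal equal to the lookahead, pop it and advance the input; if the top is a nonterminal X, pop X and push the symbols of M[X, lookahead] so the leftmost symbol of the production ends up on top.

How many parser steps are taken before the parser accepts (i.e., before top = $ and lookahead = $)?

10

      Stack        Input                Action
   1  $ S          num num read read $  expand S ::= N num S
   2  $ S num N    num num read read $  expand N ::= ε
   3  $ S num      num num read read $  match num
   4  $ S          num read read $      expand S ::= N num S
   5  $ S num N    num read read $      expand N ::= ε
   6  $ S num      num read read $      match num
   7  $ S          read read $          expand S ::= A
   8  $ A          read read $          expand A ::= read read
   9  $ read read  read read $          match read
  10  $ read       read $               match read
Accept reached after 10 steps.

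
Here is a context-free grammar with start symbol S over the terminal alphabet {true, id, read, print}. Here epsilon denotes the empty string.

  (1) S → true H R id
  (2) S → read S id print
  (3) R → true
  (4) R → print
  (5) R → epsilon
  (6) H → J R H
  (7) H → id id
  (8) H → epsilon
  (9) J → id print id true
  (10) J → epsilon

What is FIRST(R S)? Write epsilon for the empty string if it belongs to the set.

{print, read, true}

FIRST(S) = {read, true}
FIRST(R) = {epsilon, print, true}
FIRST(J) = {epsilon, id}
FIRST(H) = {epsilon, id, print, true}  (via J R H)
FIRST(R S): take FIRST of each symbol in turn, carrying on past any symbol whose FIRST contains epsilon; result {print, read, true}.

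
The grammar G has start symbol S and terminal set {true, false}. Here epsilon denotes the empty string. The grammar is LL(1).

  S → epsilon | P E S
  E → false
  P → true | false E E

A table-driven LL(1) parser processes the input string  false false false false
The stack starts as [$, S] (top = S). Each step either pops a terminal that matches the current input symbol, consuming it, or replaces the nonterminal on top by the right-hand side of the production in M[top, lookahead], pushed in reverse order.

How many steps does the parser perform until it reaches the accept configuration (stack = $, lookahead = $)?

10

      Stack            Input                      Action
   1  $ S              false false false false $  expand S → P E S
   2  $ S E P          false false false false $  expand P → false E E
   3  $ S E E E false  false false false false $  match false
   4  $ S E E E        false false false $        expand E → false
   5  $ S E E false    false false false $        match false
   6  $ S E E          false false $              expand E → false
   7  $ S E false      false false $              match false
   8  $ S E            false $                    expand E → false
   9  $ S false        false $                    match false
  10  $ S              $                          expand S → epsilon
Accept reached after 10 steps.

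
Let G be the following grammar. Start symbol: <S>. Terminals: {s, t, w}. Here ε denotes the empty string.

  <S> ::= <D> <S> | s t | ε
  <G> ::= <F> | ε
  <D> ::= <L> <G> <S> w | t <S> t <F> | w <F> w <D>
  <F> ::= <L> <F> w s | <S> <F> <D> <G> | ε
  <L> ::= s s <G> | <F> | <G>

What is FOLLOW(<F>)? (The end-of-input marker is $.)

{$, s, t, w}

FIRST(<S>): from <S>::=<D> <S> we get {s, t, w}; from <S>::=s t we get {s}; from <S>::=ε we get {ε}. So FIRST(<S>) = {ε, s, t, w}.
FIRST(<G>): from <G>::=<F> we get {ε, s, t, w}; from <G>::=ε we get {ε}. So FIRST(<G>) = {ε, s, t, w}.
FIRST(<D>): from <D>::=<L> <G> <S> w we get {s, t, w}; from <D>::=t <S> t <F> we get {t}; from <D>::=w <F> w <D> we get {w}. So FIRST(<D>) = {s, t, w}.
FIRST(<F>): from <F>::=<L> <F> w s we get {s, t, w}; from <F>::=<S> <F> <D> <G> we get {s, t, w}; from <F>::=ε we get {ε}. So FIRST(<F>) = {ε, s, t, w}.
FIRST(<L>): from <L>::=s s <G> we get {s}; from <L>::=<F> we get {ε, s, t, w}; from <L>::=<G> we get {ε, s, t, w}. So FIRST(<L>) = {ε, s, t, w}.
FOLLOW(<S>) includes $ since <S> is the start symbol.
FOLLOW(<S>): in <S>::=<D> <S>, the suffix after <S> is empty (adds nothing new); in <D>::=<L> <G> <S> w, <S> is followed by w with FIRST {w}; in <D>::=t <S> t <F>, <S> is followed by t <F> with FIRST {t}; in <F>::=<S> <F> <D> <G>, <S> is followed by <F> <D> <G> with FIRST {s, t, w}. Thus FOLLOW(<S>) = {$, s, t, w}.
FOLLOW(<L>): in <D>::=<L> <G> <S> w, <L> is followed by <G> <S> w with FIRST {s, t, w}; in <F>::=<L> <F> w s, <L> is followed by <F> w s with FIRST {s, t, w}. Thus FOLLOW(<L>) = {s, t, w}.
FOLLOW(<G>): in <D>::=<L> <G> <S> w, <G> is followed by <S> w with FIRST {s, t, w}; in <F>::=<S> <F> <D> <G>, the suffix after <G> is empty, so FOLLOW(<G>) ⊇ FOLLOW(<F>) = {$, s, t, w}; in <L>::=s s <G>, the suffix after <G> is empty, so FOLLOW(<G>) ⊇ FOLLOW(<L>) = {s, t, w}; in <L>::=<G>, the suffix after <G> is empty, so FOLLOW(<G>) ⊇ FOLLOW(<L>) = {s, t, w}. Thus FOLLOW(<G>) = {$, s, t, w}.
FOLLOW(<D>): in <S>::=<D> <S>, <D> is followed by <S> with FIRST {ε, s, t, w}; in <S>::=<D> <S>, the suffix after <D> is nullable, so FOLLOW(<D>) ⊇ FOLLOW(<S>) = {$, s, t, w}; in <D>::=w <F> w <D>, the suffix after <D> is empty (adds nothing new); in <F>::=<S> <F> <D> <G>, <D> is followed by <G> with FIRST {ε, s, t, w}; in <F>::=<S> <F> <D> <G>, the suffix after <D> is nullable, so FOLLOW(<D>) ⊇ FOLLOW(<F>) = {$, s, t, w}. Thus FOLLOW(<D>) = {$, s, t, w}.
FOLLOW(<F>): in <G>::=<F>, the suffix after <F> is empty, so FOLLOW(<F>) ⊇ FOLLOW(<G>) = {$, s, t, w}; in <D>::=t <S> t <F>, the suffix after <F> is empty, so FOLLOW(<F>) ⊇ FOLLOW(<D>) = {$, s, t, w}; in <D>::=w <F> w <D>, <F> is followed by w <D> with FIRST {w}; in <F>::=<L> <F> w s, <F> is followed by w s with FIRST {w}; in <F>::=<S> <F> <D> <G>, <F> is followed by <D> <G> with FIRST {s, t, w}; in <L>::=<F>, the suffix after <F> is empty, so FOLLOW(<F>) ⊇ FOLLOW(<L>) = {s, t, w}. Thus FOLLOW(<F>) = {$, s, t, w}.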